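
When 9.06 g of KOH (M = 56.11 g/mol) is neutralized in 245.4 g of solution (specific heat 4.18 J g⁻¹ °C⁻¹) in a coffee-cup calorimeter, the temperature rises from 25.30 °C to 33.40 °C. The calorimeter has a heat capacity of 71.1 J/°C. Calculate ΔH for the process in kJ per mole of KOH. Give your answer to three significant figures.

|ΔT| = |33.40 − 25.30| = 8.10 °C
|q_surr| = (245.4 × 4.18 + 71.1) × 8.10 = 1096.872 × 8.10 = 8885 J
n(KOH) = 9.06 / 56.11 = 0.1615 mol
Temperature rose, so q_rxn = −|q_surr| = -8.885 kJ
ΔH = q_rxn / n = -55.02 kJ/mol

ΔH = -55.0 kJ/mol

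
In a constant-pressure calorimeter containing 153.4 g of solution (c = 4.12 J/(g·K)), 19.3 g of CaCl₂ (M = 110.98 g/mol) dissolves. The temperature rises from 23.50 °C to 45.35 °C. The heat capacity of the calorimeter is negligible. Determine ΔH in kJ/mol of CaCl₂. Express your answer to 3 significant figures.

|ΔT| = |45.35 − 23.50| = 21.85 °C
|q_surr| = (153.4 × 4.12) × 21.85 = 632.008 × 21.85 = 13810 J
n(CaCl₂) = 19.3 / 110.98 = 0.1739 mol
Temperature rose, so q_rxn = −|q_surr| = -13.81 kJ
ΔH = q_rxn / n = -79.41 kJ/mol

ΔH = -79.4 kJ/mol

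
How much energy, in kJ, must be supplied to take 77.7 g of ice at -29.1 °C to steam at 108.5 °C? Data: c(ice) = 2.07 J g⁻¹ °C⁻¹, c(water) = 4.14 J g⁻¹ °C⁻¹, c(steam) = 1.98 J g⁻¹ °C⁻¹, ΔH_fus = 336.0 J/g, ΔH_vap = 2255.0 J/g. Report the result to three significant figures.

q1 (heat ice -29.1→0.0 °C): 77.7 × 2.07 × 29.1 = 4680 J
q2 (melt at 0 °C): 77.7 × 336.0 = 26107 J
q3 (heat water 0.0→100.0 °C): 77.7 × 4.14 × 100.0 = 32168 J
q4 (vaporize at 100 °C): 77.7 × 2255.0 = 175214 J
q5 (heat steam 100.0→108.5 °C): 77.7 × 1.98 × 8.5 = 1308 J
Total: 4680 + 26107 + 32168 + 175214 + 1308 = 239477 J = 239 kJ

q = 239 kJ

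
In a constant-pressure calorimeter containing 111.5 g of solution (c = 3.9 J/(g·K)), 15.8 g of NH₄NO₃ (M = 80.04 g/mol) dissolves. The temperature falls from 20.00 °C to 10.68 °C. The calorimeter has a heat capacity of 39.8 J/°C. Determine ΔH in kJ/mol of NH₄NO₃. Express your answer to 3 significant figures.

|ΔT| = |10.68 − 20.00| = 9.32 °C
|q_surr| = (111.5 × 3.9 + 39.8) × 9.32 = 474.65 × 9.32 = 4424 J
n(NH₄NO₃) = 15.8 / 80.04 = 0.1974 mol
Temperature fell, so q_rxn = +|q_surr| = 4.424 kJ
ΔH = q_rxn / n = 22.41 kJ/mol

ΔH = 22.4 kJ/mol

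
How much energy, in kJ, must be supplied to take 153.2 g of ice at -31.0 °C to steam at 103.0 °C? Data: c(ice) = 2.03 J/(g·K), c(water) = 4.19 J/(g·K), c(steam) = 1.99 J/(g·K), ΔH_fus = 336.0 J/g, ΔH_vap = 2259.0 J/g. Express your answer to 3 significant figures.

q = 472 kJ

q1 (heat ice -31.0→0.0 °C): 153.2 × 2.03 × 31.0 = 9641 J
q2 (melt at 0 °C): 153.2 × 336.0 = 51475 J
q3 (heat water 0.0→100.0 °C): 153.2 × 4.19 × 100.0 = 64191 J
q4 (vaporize at 100 °C): 153.2 × 2259.0 = 346079 J
q5 (heat steam 100.0→103.0 °C): 153.2 × 1.99 × 3.0 = 915 J
Total: 9641 + 51475 + 64191 + 346079 + 915 = 472301 J = 472 kJ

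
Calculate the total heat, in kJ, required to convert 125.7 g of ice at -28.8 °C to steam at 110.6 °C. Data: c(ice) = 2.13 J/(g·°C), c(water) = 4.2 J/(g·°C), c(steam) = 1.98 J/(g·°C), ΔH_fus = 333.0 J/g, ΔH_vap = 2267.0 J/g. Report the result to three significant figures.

q = 390 kJ

q1 (heat ice -28.8→0.0 °C): 125.7 × 2.13 × 28.8 = 7711 J
q2 (melt at 0 °C): 125.7 × 333.0 = 41858 J
q3 (heat water 0.0→100.0 °C): 125.7 × 4.2 × 100.0 = 52794 J
q4 (vaporize at 100 °C): 125.7 × 2267.0 = 284962 J
q5 (heat steam 100.0→110.6 °C): 125.7 × 1.98 × 10.6 = 2638 J
Total: 7711 + 41858 + 52794 + 284962 + 2638 = 389963 J = 390 kJ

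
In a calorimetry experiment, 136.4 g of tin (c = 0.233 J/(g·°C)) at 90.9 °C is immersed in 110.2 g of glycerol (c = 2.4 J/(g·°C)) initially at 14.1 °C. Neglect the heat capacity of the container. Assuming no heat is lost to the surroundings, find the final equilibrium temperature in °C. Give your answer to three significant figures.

Heat lost by tin = heat gained by glycerol.
(136.4)(0.233)(90.9 − T) = (110.2)(2.4)(T − 14.1)
31.7812 (90.9 − T) = 264.48 (T − 14.1)
2888.9 − 31.7812 T = 264.48 T − 3729.2
6618.1 = 296.2612 T
T = 22.34 °C

T_f = 22.3 °C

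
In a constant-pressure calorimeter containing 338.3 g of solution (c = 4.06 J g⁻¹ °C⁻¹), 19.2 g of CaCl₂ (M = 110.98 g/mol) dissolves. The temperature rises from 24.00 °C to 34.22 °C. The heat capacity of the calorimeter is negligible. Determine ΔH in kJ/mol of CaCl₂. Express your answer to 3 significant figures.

|ΔT| = |34.22 − 24.00| = 10.22 °C
|q_surr| = (338.3 × 4.06) × 10.22 = 1373.498 × 10.22 = 14037 J
n(CaCl₂) = 19.2 / 110.98 = 0.17300 mol
Temperature rose, so q_rxn = −|q_surr| = -14.037 kJ
ΔH = q_rxn / n = -81.14 kJ/mol

ΔH = -81.1 kJ/mol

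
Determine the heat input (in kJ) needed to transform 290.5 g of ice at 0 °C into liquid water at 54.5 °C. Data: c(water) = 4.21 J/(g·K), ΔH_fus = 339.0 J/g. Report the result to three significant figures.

q1 (melt at 0 °C): 290.5 × 339.0 = 98480 J
q2 (heat water 0.0→54.5 °C): 290.5 × 4.21 × 54.5 = 66654 J
Total: 98480 + 66654 = 165134 J = 165 kJ

q = 165 kJ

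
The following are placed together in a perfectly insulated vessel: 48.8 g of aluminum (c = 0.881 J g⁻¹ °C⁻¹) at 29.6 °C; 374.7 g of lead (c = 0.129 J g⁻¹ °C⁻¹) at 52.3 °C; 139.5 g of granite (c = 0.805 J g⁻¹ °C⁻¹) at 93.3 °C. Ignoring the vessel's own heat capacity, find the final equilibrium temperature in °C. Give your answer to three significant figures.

Σ mᵢcᵢ(T − Tᵢ) = 0  ⇒  T = Σ mᵢcᵢTᵢ / Σ mᵢcᵢ
Σ mᵢcᵢ = 48.8×0.881 + 374.7×0.129 + 139.5×0.805 = 203.6266
Σ mᵢcᵢTᵢ = 42.9928×29.6 + 48.3363×52.3 + 112.2975×93.3 = 14278
T = 14278 / 203.6266 = 70.12 °C

T_f = 70.1 °C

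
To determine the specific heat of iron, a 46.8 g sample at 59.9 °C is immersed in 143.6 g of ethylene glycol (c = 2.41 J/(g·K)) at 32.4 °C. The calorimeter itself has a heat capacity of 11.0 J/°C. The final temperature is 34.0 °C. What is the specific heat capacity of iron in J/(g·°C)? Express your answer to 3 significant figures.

q_gained = (143.6 × 2.41 + 11.0) × (34.0 − 32.4) = 571.3 J
q_lost = 46.8 × c × (59.9 − 34.0) = 1212.12 c
Set equal: c = 571.3 / 1212.12 = 0.471 J/(g·°C)

c = 0.471 J/(g·°C)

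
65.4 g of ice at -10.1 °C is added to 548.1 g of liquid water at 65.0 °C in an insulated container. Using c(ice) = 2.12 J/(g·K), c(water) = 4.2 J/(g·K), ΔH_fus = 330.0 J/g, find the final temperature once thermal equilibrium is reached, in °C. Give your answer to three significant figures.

T_f = 49.2 °C

Heat to bring ice to 0 °C and melt it: q₁ = 65.4×2.12×10.1 + 65.4×330.0 = 22982 J
Heat the water can supply cooling to 0 °C: 548.1×4.2×65.0 = 149631 J > q₁, so all ice melts.
Energy balance: 548.1×4.2×(65.0 − T) = 22982 + 65.4×4.2×(T − 0)
2302.02(65.0 − T) = 22982 + 274.68 T
149631 − 22982 = 2576.70 T
T = 126649 / 2576.70 = 49.15 °C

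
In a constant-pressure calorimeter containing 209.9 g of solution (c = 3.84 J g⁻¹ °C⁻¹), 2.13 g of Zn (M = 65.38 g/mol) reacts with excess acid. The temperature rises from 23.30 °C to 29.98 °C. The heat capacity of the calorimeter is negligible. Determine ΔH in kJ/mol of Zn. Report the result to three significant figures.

|ΔT| = |29.98 − 23.30| = 6.68 °C
|q_surr| = (209.9 × 3.84) × 6.68 = 806.016 × 6.68 = 5384 J
n(Zn) = 2.13 / 65.38 = 0.03258 mol
Temperature rose, so q_rxn = −|q_surr| = -5.384 kJ
ΔH = q_rxn / n = -165.3 kJ/mol

ΔH = -165 kJ/mol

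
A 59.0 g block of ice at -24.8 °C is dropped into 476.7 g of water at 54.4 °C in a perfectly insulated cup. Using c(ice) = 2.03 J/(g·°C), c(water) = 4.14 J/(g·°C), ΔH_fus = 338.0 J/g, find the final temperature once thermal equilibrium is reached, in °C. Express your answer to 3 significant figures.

T_f = 38.1 °C

Heat to bring ice to 0 °C and melt it: q₁ = 59.0×2.03×24.8 + 59.0×338.0 = 22912 J
Heat the water can supply cooling to 0 °C: 476.7×4.14×54.4 = 107360 J > q₁, so all ice melts.
Energy balance: 476.7×4.14×(54.4 − T) = 22912 + 59.0×4.14×(T − 0)
1973.538(54.4 − T) = 22912 + 244.26 T
107360 − 22912 = 2217.798 T
T = 84448 / 2217.798 = 38.08 °C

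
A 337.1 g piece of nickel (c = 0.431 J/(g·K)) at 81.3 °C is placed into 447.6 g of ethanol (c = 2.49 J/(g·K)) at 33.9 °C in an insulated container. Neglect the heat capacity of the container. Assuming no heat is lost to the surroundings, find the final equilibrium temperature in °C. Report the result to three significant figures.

Heat lost by nickel = heat gained by ethanol.
(337.1)(0.431)(81.3 − T) = (447.6)(2.49)(T − 33.9)
145.2901 (81.3 − T) = 1114.524 (T − 33.9)
11812 − 145.2901 T = 1114.524 T − 37782
49594 = 1259.8141 T
T = 39.37 °C

T_f = 39.4 °C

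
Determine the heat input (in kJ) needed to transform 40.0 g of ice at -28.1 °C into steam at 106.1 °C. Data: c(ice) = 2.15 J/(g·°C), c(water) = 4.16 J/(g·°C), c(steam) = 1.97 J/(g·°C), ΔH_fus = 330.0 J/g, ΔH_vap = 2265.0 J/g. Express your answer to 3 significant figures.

q1 (heat ice -28.1→0.0 °C): 40.0 × 2.15 × 28.1 = 2417 J
q2 (melt at 0 °C): 40.0 × 330.0 = 13200 J
q3 (heat water 0.0→100.0 °C): 40.0 × 4.16 × 100.0 = 16640 J
q4 (vaporize at 100 °C): 40.0 × 2265.0 = 90600 J
q5 (heat steam 100.0→106.1 °C): 40.0 × 1.97 × 6.1 = 481 J
Total: 2417 + 13200 + 16640 + 90600 + 481 = 123338 J = 123 kJ

q = 123 kJ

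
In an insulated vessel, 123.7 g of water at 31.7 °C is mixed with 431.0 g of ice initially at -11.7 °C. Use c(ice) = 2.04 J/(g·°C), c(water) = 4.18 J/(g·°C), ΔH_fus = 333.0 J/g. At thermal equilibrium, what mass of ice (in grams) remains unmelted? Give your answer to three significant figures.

Heat to warm all ice to 0 °C: 431.0×2.04×11.7 = 10287 J
Heat released by water cooling to 0 °C: 123.7×4.18×31.7 = 16391 J
16391 J < 10287 + 431.0×333.0 = 153810 J, so not all ice melts; final T = 0 °C.
Heat left for melting: 16391 − 10287 = 6104 J
Mass melted = 6104 / 333.0 = 18.33 g
Ice remaining = 431.0 − 18.33 = 412.67 g

m_ice remaining = 413 g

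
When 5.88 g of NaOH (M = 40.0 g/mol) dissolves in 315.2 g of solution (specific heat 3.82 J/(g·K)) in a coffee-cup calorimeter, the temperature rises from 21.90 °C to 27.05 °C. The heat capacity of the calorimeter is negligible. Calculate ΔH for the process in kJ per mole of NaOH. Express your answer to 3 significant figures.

|ΔT| = |27.05 − 21.90| = 5.15 °C
|q_surr| = (315.2 × 3.82) × 5.15 = 1204.064 × 5.15 = 6201 J
n(NaOH) = 5.88 / 40.0 = 0.1470 mol
Temperature rose, so q_rxn = −|q_surr| = -6.201 kJ
ΔH = q_rxn / n = -42.18 kJ/mol

ΔH = -42.2 kJ/mol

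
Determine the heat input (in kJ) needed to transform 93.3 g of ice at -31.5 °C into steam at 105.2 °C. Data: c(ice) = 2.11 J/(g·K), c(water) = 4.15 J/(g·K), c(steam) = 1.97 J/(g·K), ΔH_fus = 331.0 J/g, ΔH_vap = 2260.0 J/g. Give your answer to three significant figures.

q1 (heat ice -31.5→0.0 °C): 93.3 × 2.11 × 31.5 = 6201 J
q2 (melt at 0 °C): 93.3 × 331.0 = 30882 J
q3 (heat water 0.0→100.0 °C): 93.3 × 4.15 × 100.0 = 38720 J
q4 (vaporize at 100 °C): 93.3 × 2260.0 = 210858 J
q5 (heat steam 100.0→105.2 °C): 93.3 × 1.97 × 5.2 = 956 J
Total: 6201 + 30882 + 38720 + 210858 + 956 = 287617 J = 288 kJ

q = 288 kJ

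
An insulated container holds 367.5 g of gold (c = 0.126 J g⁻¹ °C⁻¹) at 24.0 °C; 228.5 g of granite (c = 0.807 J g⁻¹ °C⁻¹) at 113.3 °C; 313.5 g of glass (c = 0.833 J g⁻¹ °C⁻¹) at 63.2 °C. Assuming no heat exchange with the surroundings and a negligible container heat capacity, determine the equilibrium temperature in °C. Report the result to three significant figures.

T_f = 78.3 °C

Σ mᵢcᵢ(T − Tᵢ) = 0  ⇒  T = Σ mᵢcᵢTᵢ / Σ mᵢcᵢ
Σ mᵢcᵢ = 367.5×0.126 + 228.5×0.807 + 313.5×0.833 = 491.8500
Σ mᵢcᵢTᵢ = 46.305×24.0 + 184.3995×113.3 + 261.1455×63.2 = 38508
T = 38508 / 491.8500 = 78.29 °C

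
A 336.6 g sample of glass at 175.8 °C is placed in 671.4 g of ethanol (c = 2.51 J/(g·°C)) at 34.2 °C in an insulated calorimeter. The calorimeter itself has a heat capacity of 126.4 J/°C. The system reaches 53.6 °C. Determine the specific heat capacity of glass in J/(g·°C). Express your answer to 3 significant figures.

q_gained = (671.4 × 2.51 + 126.4) × (53.6 − 34.2) = 35145 J
q_lost = 336.6 × c × (175.8 − 53.6) = 41132.52 c
Set equal: c = 35145 / 41132.52 = 0.854 J/(g·°C)

c = 0.854 J/(g·°C)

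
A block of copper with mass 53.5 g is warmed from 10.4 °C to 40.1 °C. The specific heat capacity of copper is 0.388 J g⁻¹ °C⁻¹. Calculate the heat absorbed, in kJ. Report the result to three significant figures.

q = 0.617 kJ

q = m c ΔT = 53.5 × 0.388 × (40.1 − 10.4)
q = 53.5 × 0.388 × 29.7 = 616.5 J = 0.617 kJ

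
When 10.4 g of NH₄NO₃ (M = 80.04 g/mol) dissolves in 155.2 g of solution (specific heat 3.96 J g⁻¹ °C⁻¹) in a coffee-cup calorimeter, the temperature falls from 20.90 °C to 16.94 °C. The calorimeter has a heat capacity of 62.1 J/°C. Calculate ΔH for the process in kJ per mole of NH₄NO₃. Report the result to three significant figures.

ΔH = 20.6 kJ/mol

|ΔT| = |16.94 − 20.90| = 3.96 °C
|q_surr| = (155.2 × 3.96 + 62.1) × 3.96 = 676.692 × 3.96 = 2680 J
n(NH₄NO₃) = 10.4 / 80.04 = 0.1299 mol
Temperature fell, so q_rxn = +|q_surr| = 2.680 kJ
ΔH = q_rxn / n = 20.63 kJ/mol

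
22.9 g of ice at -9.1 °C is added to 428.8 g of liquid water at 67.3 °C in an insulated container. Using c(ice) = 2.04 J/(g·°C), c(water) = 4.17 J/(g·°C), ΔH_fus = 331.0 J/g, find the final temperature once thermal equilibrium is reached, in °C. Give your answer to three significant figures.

Heat to bring ice to 0 °C and melt it: q₁ = 22.9×2.04×9.1 + 22.9×331.0 = 8005.0 J
Heat the water can supply cooling to 0 °C: 428.8×4.17×67.3 = 120339 J > q₁, so all ice melts.
Energy balance: 428.8×4.17×(67.3 − T) = 8005.0 + 22.9×4.17×(T − 0)
1788.096(67.3 − T) = 8005.0 + 95.493 T
120339 − 8005.0 = 1883.589 T
T = 112334.0 / 1883.589 = 59.64 °C

T_f = 59.6 °C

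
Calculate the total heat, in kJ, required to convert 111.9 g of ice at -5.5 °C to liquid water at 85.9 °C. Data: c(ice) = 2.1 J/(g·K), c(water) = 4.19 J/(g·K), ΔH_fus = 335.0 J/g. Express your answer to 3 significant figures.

q = 79.1 kJ

q1 (heat ice -5.5→0.0 °C): 111.9 × 2.1 × 5.5 = 1292 J
q2 (melt at 0 °C): 111.9 × 335.0 = 37487 J
q3 (heat water 0.0→85.9 °C): 111.9 × 4.19 × 85.9 = 40275 J
Total: 1292 + 37487 + 40275 = 79054 J = 79.1 kJ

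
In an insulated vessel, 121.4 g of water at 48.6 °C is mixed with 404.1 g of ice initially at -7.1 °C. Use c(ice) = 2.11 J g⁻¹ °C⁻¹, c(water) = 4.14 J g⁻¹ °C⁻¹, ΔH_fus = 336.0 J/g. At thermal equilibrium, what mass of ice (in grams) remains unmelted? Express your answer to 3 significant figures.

m_ice remaining = 349 g

Heat to warm all ice to 0 °C: 404.1×2.11×7.1 = 6053.8 J
Heat released by water cooling to 0 °C: 121.4×4.14×48.6 = 24426 J
24426 J < 6053.8 + 404.1×336.0 = 141831.4 J, so not all ice melts; final T = 0 °C.
Heat left for melting: 24426 − 6053.8 = 18372.2 J
Mass melted = 18372.2 / 336.0 = 54.68 g
Ice remaining = 404.1 − 54.68 = 349.42 g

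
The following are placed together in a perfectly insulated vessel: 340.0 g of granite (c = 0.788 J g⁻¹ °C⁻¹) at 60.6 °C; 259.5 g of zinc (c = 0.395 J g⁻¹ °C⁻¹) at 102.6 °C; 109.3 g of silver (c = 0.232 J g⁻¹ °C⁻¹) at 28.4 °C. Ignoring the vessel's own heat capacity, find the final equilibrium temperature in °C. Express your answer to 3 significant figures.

T_f = 69.4 °C

Σ mᵢcᵢ(T − Tᵢ) = 0  ⇒  T = Σ mᵢcᵢTᵢ / Σ mᵢcᵢ
Σ mᵢcᵢ = 340.0×0.788 + 259.5×0.395 + 109.3×0.232 = 395.7801
Σ mᵢcᵢTᵢ = 267.92×60.6 + 102.5025×102.6 + 25.3576×28.4 = 27473
T = 27473 / 395.7801 = 69.41 °C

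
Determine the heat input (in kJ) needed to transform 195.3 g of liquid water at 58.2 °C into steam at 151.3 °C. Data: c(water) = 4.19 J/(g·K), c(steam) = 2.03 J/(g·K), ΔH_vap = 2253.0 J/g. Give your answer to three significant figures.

q = 495 kJ

q1 (heat water 58.2→100.0 °C): 195.3 × 4.19 × 41.8 = 34205 J
q2 (vaporize at 100 °C): 195.3 × 2253.0 = 440011 J
q3 (heat steam 100.0→151.3 °C): 195.3 × 2.03 × 51.3 = 20338 J
Total: 34205 + 440011 + 20338 = 494554 J = 495 kJ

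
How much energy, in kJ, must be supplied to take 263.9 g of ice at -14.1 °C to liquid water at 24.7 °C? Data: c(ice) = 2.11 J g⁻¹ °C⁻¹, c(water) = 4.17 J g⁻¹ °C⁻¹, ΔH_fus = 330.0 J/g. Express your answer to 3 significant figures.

q1 (heat ice -14.1→0.0 °C): 263.9 × 2.11 × 14.1 = 7851 J
q2 (melt at 0 °C): 263.9 × 330.0 = 87087 J
q3 (heat water 0.0→24.7 °C): 263.9 × 4.17 × 24.7 = 27181 J
Total: 7851 + 87087 + 27181 = 122119 J = 122 kJ

q = 122 kJ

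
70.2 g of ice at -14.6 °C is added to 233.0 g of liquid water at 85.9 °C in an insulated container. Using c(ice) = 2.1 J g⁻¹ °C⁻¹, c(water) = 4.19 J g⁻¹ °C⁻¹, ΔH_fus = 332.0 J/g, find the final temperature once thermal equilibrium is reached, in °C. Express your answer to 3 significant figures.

T_f = 46.0 °C

Heat to bring ice to 0 °C and melt it: q₁ = 70.2×2.1×14.6 + 70.2×332.0 = 25459 J
Heat the water can supply cooling to 0 °C: 233.0×4.19×85.9 = 83861.6 J > q₁, so all ice melts.
Energy balance: 233.0×4.19×(85.9 − T) = 25459 + 70.2×4.19×(T − 0)
976.27(85.9 − T) = 25459 + 294.138 T
83861.6 − 25459 = 1270.408 T
T = 58402.6 / 1270.408 = 45.97 °C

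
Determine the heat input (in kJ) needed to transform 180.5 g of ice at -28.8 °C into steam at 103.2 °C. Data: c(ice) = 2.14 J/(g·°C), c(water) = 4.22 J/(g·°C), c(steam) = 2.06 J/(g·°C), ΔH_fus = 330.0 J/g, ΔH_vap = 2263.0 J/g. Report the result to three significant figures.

q1 (heat ice -28.8→0.0 °C): 180.5 × 2.14 × 28.8 = 11125 J
q2 (melt at 0 °C): 180.5 × 330.0 = 59565 J
q3 (heat water 0.0→100.0 °C): 180.5 × 4.22 × 100.0 = 76171 J
q4 (vaporize at 100 °C): 180.5 × 2263.0 = 408472 J
q5 (heat steam 100.0→103.2 °C): 180.5 × 2.06 × 3.2 = 1190 J
Total: 11125 + 59565 + 76171 + 408472 + 1190 = 556523 J = 557 kJ

q = 557 kJ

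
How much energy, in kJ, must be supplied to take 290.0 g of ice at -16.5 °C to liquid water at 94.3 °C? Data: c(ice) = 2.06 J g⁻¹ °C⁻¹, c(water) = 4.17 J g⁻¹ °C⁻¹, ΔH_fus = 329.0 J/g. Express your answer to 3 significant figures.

q1 (heat ice -16.5→0.0 °C): 290.0 × 2.06 × 16.5 = 9857 J
q2 (melt at 0 °C): 290.0 × 329.0 = 95410 J
q3 (heat water 0.0→94.3 °C): 290.0 × 4.17 × 94.3 = 114037 J
Total: 9857 + 95410 + 114037 = 219304 J = 219 kJ

q = 219 kJ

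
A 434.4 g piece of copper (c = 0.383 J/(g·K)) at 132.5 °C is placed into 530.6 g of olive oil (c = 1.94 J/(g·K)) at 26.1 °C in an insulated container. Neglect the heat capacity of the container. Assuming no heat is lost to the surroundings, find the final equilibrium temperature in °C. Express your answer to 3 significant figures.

T_f = 40.9 °C

Heat lost by copper = heat gained by olive oil.
(434.4)(0.383)(132.5 − T) = (530.6)(1.94)(T − 26.1)
166.3752 (132.5 − T) = 1029.364 (T − 26.1)
22045 − 166.3752 T = 1029.364 T − 26866
48911 = 1195.7392 T
T = 40.90 °C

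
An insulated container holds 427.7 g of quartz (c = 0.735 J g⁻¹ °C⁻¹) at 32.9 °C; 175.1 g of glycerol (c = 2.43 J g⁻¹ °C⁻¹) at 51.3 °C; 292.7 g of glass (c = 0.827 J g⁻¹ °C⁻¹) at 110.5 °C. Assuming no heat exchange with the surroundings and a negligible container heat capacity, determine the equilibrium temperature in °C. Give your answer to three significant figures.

Σ mᵢcᵢ(T − Tᵢ) = 0  ⇒  T = Σ mᵢcᵢTᵢ / Σ mᵢcᵢ
Σ mᵢcᵢ = 427.7×0.735 + 175.1×2.43 + 292.7×0.827 = 981.9154
Σ mᵢcᵢTᵢ = 314.3595×32.9 + 425.493×51.3 + 242.0629×110.5 = 58918
T = 58918 / 981.9154 = 60.00 °C

T_f = 60.0 °C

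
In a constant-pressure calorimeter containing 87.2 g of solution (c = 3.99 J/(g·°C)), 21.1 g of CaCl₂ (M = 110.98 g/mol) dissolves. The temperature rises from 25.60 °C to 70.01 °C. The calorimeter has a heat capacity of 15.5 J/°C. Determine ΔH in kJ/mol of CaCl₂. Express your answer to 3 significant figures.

ΔH = -84.9 kJ/mol

|ΔT| = |70.01 − 25.60| = 44.41 °C
|q_surr| = (87.2 × 3.99 + 15.5) × 44.41 = 363.428 × 44.41 = 16140 J
n(CaCl₂) = 21.1 / 110.98 = 0.1901 mol
Temperature rose, so q_rxn = −|q_surr| = -16.14 kJ
ΔH = q_rxn / n = -84.90 kJ/mol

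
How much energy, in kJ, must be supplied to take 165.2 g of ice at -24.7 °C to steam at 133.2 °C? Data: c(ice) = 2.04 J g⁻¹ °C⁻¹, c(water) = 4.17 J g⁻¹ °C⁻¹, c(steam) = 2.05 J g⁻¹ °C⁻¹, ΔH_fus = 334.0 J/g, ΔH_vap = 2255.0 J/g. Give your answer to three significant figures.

q1 (heat ice -24.7→0.0 °C): 165.2 × 2.04 × 24.7 = 8324 J
q2 (melt at 0 °C): 165.2 × 334.0 = 55177 J
q3 (heat water 0.0→100.0 °C): 165.2 × 4.17 × 100.0 = 68888 J
q4 (vaporize at 100 °C): 165.2 × 2255.0 = 372526 J
q5 (heat steam 100.0→133.2 °C): 165.2 × 2.05 × 33.2 = 11244 J
Total: 8324 + 55177 + 68888 + 372526 + 11244 = 516159 J = 516 kJ

q = 516 kJ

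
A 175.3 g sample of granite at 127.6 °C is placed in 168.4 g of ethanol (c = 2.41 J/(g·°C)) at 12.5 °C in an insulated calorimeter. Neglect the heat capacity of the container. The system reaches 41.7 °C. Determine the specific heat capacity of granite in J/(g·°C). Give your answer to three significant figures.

q_gained = (168.4 × 2.41) × (41.7 − 12.5) = 11850 J
q_lost = 175.3 × c × (127.6 − 41.7) = 15058.27 c
Set equal: c = 11850 / 15058.27 = 0.787 J/(g·°C)

c = 0.787 J/(g·°C)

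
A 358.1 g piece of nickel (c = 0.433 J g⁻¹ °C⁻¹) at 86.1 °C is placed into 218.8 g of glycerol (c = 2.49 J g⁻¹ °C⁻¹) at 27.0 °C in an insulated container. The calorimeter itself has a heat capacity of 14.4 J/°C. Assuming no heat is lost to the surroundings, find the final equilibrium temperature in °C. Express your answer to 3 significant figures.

T_f = 39.8 °C

Heat lost by nickel = heat gained by glycerol + calorimeter.
(358.1)(0.433)(86.1 − T) = [(218.8)(2.49) + 14.4](T − 27.0)
155.0573 (86.1 − T) = 559.212 (T − 27.0)
13350 − 155.0573 T = 559.212 T − 15099
28449 = 714.2693 T
T = 39.83 °C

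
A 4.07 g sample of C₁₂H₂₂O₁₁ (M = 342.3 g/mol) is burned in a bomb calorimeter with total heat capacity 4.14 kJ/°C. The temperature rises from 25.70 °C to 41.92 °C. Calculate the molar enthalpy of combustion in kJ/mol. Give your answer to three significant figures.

ΔT = 41.92 − 25.70 = 16.22 °C
q_cal = C_cal × ΔT = 4.14 × 16.22 = 67.1508 kJ
n = 4.07 / 342.3 = 0.01189 mol
q_rxn = −q_cal = -67.1508 kJ
ΔH = -67.1508 / 0.01189 = -5648 kJ/mol

ΔH = -5650 kJ/mol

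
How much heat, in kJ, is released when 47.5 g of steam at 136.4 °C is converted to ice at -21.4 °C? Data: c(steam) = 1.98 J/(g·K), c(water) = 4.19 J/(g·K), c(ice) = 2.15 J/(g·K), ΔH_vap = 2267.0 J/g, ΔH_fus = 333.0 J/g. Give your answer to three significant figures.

q1 (cool steam 136.4→100 °C): 47.5 × 1.98 × 36.4 = 3423 J
q2 (condense at 100 °C): 47.5 × 2267.0 = 107683 J
q3 (cool water 100→0 °C): 47.5 × 4.19 × 100.0 = 19903 J
q4 (freeze at 0 °C): 47.5 × 333.0 = 15818 J
q5 (cool ice 0→-21.4 °C): 47.5 × 2.15 × 21.4 = 2185 J
Total: 3423 + 107683 + 19903 + 15818 + 2185 = 149012 J = 149 kJ

q = 149 kJ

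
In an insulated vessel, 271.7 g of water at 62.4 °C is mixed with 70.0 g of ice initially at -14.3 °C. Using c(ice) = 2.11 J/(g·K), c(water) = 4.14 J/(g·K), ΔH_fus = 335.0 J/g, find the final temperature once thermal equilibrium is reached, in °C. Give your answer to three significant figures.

T_f = 31.5 °C

Heat to bring ice to 0 °C and melt it: q₁ = 70.0×2.11×14.3 + 70.0×335.0 = 25562 J
Heat the water can supply cooling to 0 °C: 271.7×4.14×62.4 = 70189.9 J > q₁, so all ice melts.
Energy balance: 271.7×4.14×(62.4 − T) = 25562 + 70.0×4.14×(T − 0)
1124.838(62.4 − T) = 25562 + 289.8 T
70189.9 − 25562 = 1414.638 T
T = 44627.9 / 1414.638 = 31.547 °C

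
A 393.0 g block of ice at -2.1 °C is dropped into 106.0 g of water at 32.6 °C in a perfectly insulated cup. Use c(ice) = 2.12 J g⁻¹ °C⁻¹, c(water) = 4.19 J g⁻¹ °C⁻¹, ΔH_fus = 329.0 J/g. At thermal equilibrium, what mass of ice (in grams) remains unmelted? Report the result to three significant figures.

m_ice remaining = 354 g

Heat to warm all ice to 0 °C: 393.0×2.12×2.1 = 1749.6 J
Heat released by water cooling to 0 °C: 106.0×4.19×32.6 = 14479 J
14479 J < 1749.6 + 393.0×329.0 = 131046.6 J, so not all ice melts; final T = 0 °C.
Heat left for melting: 14479 − 1749.6 = 12729.4 J
Mass melted = 12729.4 / 329.0 = 38.69 g
Ice remaining = 393.0 − 38.69 = 354.31 g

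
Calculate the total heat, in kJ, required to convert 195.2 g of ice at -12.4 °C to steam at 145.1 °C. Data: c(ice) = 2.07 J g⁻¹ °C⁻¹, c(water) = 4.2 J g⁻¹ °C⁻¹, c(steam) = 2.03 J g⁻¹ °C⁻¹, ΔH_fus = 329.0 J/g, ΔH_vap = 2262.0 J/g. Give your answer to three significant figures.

q = 611 kJ

q1 (heat ice -12.4→0.0 °C): 195.2 × 2.07 × 12.4 = 5010 J
q2 (melt at 0 °C): 195.2 × 329.0 = 64221 J
q3 (heat water 0.0→100.0 °C): 195.2 × 4.2 × 100.0 = 81984 J
q4 (vaporize at 100 °C): 195.2 × 2262.0 = 441542 J
q5 (heat steam 100.0→145.1 °C): 195.2 × 2.03 × 45.1 = 17871 J
Total: 5010 + 64221 + 81984 + 441542 + 17871 = 610628 J = 611 kJ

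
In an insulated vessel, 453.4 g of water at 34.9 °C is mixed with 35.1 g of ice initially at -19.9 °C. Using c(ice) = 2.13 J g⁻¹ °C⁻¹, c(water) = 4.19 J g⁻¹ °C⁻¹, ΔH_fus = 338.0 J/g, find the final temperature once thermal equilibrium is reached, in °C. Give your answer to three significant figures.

Heat to bring ice to 0 °C and melt it: q₁ = 35.1×2.13×19.9 + 35.1×338.0 = 13352 J
Heat the water can supply cooling to 0 °C: 453.4×4.19×34.9 = 66301.1 J > q₁, so all ice melts.
Energy balance: 453.4×4.19×(34.9 − T) = 13352 + 35.1×4.19×(T − 0)
1899.746(34.9 − T) = 13352 + 147.069 T
66301.1 − 13352 = 2046.815 T
T = 52949.1 / 2046.815 = 25.87 °C

T_f = 25.9 °C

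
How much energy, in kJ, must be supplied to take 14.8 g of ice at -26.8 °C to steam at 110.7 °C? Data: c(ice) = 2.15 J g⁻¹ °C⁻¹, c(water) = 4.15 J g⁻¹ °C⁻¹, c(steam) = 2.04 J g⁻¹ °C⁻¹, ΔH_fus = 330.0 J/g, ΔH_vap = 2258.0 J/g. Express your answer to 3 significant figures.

q1 (heat ice -26.8→0.0 °C): 14.8 × 2.15 × 26.8 = 853 J
q2 (melt at 0 °C): 14.8 × 330.0 = 4884 J
q3 (heat water 0.0→100.0 °C): 14.8 × 4.15 × 100.0 = 6142 J
q4 (vaporize at 100 °C): 14.8 × 2258.0 = 33418 J
q5 (heat steam 100.0→110.7 °C): 14.8 × 2.04 × 10.7 = 323 J
Total: 853 + 4884 + 6142 + 33418 + 323 = 45620 J = 45.6 kJ

q = 45.6 kJ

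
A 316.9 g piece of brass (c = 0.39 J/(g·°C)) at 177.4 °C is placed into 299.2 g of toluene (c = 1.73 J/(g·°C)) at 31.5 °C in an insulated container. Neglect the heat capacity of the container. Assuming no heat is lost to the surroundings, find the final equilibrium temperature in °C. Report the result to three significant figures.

Heat lost by brass = heat gained by toluene.
(316.9)(0.39)(177.4 − T) = (299.2)(1.73)(T − 31.5)
123.591 (177.4 − T) = 517.616 (T − 31.5)
21925 − 123.591 T = 517.616 T − 16305
38230 = 641.207 T
T = 59.62 °C

T_f = 59.6 °C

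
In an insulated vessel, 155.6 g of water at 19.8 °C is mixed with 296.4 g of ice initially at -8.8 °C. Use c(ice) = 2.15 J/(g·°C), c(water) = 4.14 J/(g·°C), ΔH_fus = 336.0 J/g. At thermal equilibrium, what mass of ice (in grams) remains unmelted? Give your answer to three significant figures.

Heat to warm all ice to 0 °C: 296.4×2.15×8.8 = 5607.9 J
Heat released by water cooling to 0 °C: 155.6×4.14×19.8 = 12755 J
12755 J < 5607.9 + 296.4×336.0 = 105198.3 J, so not all ice melts; final T = 0 °C.
Heat left for melting: 12755 − 5607.9 = 7147.1 J
Mass melted = 7147.1 / 336.0 = 21.27 g
Ice remaining = 296.4 − 21.27 = 275.13 g

m_ice remaining = 275 g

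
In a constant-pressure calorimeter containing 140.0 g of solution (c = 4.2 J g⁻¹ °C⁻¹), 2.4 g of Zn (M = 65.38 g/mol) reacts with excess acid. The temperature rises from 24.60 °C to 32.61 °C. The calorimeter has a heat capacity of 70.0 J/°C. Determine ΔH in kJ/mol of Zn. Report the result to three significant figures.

ΔH = -144 kJ/mol

|ΔT| = |32.61 − 24.60| = 8.01 °C
|q_surr| = (140.0 × 4.2 + 70.0) × 8.01 = 658 × 8.01 = 5271 J
n(Zn) = 2.4 / 65.38 = 0.03671 mol
Temperature rose, so q_rxn = −|q_surr| = -5.271 kJ
ΔH = q_rxn / n = -143.6 kJ/mol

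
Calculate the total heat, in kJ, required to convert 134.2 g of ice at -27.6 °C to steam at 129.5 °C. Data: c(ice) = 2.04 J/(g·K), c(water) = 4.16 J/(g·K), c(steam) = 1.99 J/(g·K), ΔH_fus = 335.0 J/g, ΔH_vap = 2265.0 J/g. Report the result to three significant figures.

q = 420 kJ

q1 (heat ice -27.6→0.0 °C): 134.2 × 2.04 × 27.6 = 7556 J
q2 (melt at 0 °C): 134.2 × 335.0 = 44957 J
q3 (heat water 0.0→100.0 °C): 134.2 × 4.16 × 100.0 = 55827 J
q4 (vaporize at 100 °C): 134.2 × 2265.0 = 303963 J
q5 (heat steam 100.0→129.5 °C): 134.2 × 1.99 × 29.5 = 7878 J
Total: 7556 + 44957 + 55827 + 303963 + 7878 = 420181 J = 420 kJ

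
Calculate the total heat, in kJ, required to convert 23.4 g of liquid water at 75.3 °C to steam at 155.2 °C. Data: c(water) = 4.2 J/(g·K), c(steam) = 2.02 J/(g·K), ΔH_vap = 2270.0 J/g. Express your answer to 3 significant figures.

q = 58.2 kJ

q1 (heat water 75.3→100.0 °C): 23.4 × 4.2 × 24.7 = 2428 J
q2 (vaporize at 100 °C): 23.4 × 2270.0 = 53118 J
q3 (heat steam 100.0→155.2 °C): 23.4 × 2.02 × 55.2 = 2609 J
Total: 2428 + 53118 + 2609 = 58155 J = 58.2 kJ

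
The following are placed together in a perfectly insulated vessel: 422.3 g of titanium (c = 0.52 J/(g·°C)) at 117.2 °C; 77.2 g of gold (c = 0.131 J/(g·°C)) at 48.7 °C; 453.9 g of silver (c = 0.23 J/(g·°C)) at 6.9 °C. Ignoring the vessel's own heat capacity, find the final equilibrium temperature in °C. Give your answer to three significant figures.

Σ mᵢcᵢ(T − Tᵢ) = 0  ⇒  T = Σ mᵢcᵢTᵢ / Σ mᵢcᵢ
Σ mᵢcᵢ = 422.3×0.52 + 77.2×0.131 + 453.9×0.23 = 334.1062
Σ mᵢcᵢTᵢ = 219.596×117.2 + 10.1132×48.7 + 104.397×6.9 = 26950
T = 26950 / 334.1062 = 80.66 °C

T_f = 80.7 °C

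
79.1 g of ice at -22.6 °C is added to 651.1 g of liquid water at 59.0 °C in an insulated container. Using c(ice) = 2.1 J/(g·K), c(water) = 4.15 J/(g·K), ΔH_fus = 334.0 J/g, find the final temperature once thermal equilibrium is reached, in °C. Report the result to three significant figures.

T_f = 42.7 °C

Heat to bring ice to 0 °C and melt it: q₁ = 79.1×2.1×22.6 + 79.1×334.0 = 30173 J
Heat the water can supply cooling to 0 °C: 651.1×4.15×59.0 = 159422 J > q₁, so all ice melts.
Energy balance: 651.1×4.15×(59.0 − T) = 30173 + 79.1×4.15×(T − 0)
2702.065(59.0 − T) = 30173 + 328.265 T
159422 − 30173 = 3030.330 T
T = 129249 / 3030.330 = 42.65 °C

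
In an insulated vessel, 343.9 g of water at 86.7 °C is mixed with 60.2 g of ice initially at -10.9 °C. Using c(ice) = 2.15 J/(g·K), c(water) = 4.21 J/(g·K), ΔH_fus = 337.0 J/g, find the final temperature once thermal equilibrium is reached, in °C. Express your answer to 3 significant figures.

Heat to bring ice to 0 °C and melt it: q₁ = 60.2×2.15×10.9 + 60.2×337.0 = 21698 J
Heat the water can supply cooling to 0 °C: 343.9×4.21×86.7 = 125526 J > q₁, so all ice melts.
Energy balance: 343.9×4.21×(86.7 − T) = 21698 + 60.2×4.21×(T − 0)
1447.819(86.7 − T) = 21698 + 253.442 T
125526 − 21698 = 1701.261 T
T = 103828 / 1701.261 = 61.03 °C

T_f = 61.0 °C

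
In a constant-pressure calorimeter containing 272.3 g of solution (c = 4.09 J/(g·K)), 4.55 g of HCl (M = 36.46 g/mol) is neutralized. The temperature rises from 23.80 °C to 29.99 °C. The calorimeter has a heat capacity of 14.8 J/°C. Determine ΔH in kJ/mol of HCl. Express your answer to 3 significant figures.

|ΔT| = |29.99 − 23.80| = 6.19 °C
|q_surr| = (272.3 × 4.09 + 14.8) × 6.19 = 1128.507 × 6.19 = 6985 J
n(HCl) = 4.55 / 36.46 = 0.1248 mol
Temperature rose, so q_rxn = −|q_surr| = -6.985 kJ
ΔH = q_rxn / n = -55.97 kJ/mol

ΔH = -56.0 kJ/mol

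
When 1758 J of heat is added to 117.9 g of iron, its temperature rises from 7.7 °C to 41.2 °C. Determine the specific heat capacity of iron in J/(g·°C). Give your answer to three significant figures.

c = 0.445 J/(g·°C)

c = q / (m ΔT) = 1758 / (117.9 × 33.5)
c = 1758 / 3949.65 = 0.445 J/(g·°C)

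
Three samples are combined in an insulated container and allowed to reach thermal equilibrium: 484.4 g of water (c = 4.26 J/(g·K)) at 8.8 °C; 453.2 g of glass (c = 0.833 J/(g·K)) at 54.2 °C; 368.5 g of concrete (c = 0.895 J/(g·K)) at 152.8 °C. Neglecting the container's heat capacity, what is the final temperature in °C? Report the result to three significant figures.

Σ mᵢcᵢ(T − Tᵢ) = 0  ⇒  T = Σ mᵢcᵢTᵢ / Σ mᵢcᵢ
Σ mᵢcᵢ = 484.4×4.26 + 453.2×0.833 + 368.5×0.895 = 2770.8671
Σ mᵢcᵢTᵢ = 2063.544×8.8 + 377.5156×54.2 + 329.8075×152.8 = 89015
T = 89015 / 2770.8671 = 32.13 °C

T_f = 32.1 °C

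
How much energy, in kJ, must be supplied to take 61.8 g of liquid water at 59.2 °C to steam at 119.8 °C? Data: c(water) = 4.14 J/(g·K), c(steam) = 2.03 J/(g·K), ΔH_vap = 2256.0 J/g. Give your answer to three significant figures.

q = 152 kJ

q1 (heat water 59.2→100.0 °C): 61.8 × 4.14 × 40.8 = 10439 J
q2 (vaporize at 100 °C): 61.8 × 2256.0 = 139421 J
q3 (heat steam 100.0→119.8 °C): 61.8 × 2.03 × 19.8 = 2484 J
Total: 10439 + 139421 + 2484 = 152344 J = 152 kJ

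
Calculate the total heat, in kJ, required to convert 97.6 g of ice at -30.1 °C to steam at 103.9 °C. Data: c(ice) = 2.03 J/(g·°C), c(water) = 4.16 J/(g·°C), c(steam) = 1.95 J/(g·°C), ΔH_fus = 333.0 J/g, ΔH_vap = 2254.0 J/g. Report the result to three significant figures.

q = 300 kJ

q1 (heat ice -30.1→0.0 °C): 97.6 × 2.03 × 30.1 = 5964 J
q2 (melt at 0 °C): 97.6 × 333.0 = 32501 J
q3 (heat water 0.0→100.0 °C): 97.6 × 4.16 × 100.0 = 40602 J
q4 (vaporize at 100 °C): 97.6 × 2254.0 = 219990 J
q5 (heat steam 100.0→103.9 °C): 97.6 × 1.95 × 3.9 = 742 J
Total: 5964 + 32501 + 40602 + 219990 + 742 = 299799 J = 300 kJ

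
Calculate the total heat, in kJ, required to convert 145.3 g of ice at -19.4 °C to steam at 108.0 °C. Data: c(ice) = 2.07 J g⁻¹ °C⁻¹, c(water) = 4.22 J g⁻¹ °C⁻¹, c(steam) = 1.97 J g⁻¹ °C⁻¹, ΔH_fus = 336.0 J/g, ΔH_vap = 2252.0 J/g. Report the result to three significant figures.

q1 (heat ice -19.4→0.0 °C): 145.3 × 2.07 × 19.4 = 5835 J
q2 (melt at 0 °C): 145.3 × 336.0 = 48821 J
q3 (heat water 0.0→100.0 °C): 145.3 × 4.22 × 100.0 = 61317 J
q4 (vaporize at 100 °C): 145.3 × 2252.0 = 327216 J
q5 (heat steam 100.0→108.0 °C): 145.3 × 1.97 × 8.0 = 2290 J
Total: 5835 + 48821 + 61317 + 327216 + 2290 = 445479 J = 445 kJ

q = 445 kJ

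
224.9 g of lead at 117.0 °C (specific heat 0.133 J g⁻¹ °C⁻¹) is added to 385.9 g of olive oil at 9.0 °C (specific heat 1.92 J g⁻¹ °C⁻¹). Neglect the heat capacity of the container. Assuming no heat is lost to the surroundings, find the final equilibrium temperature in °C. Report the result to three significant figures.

T_f = 13.2 °C

Heat lost by lead = heat gained by olive oil.
(224.9)(0.133)(117.0 − T) = (385.9)(1.92)(T − 9.0)
29.9117 (117.0 − T) = 740.928 (T − 9.0)
3499.7 − 29.9117 T = 740.928 T − 6668.4
10168.1 = 770.8397 T
T = 13.19 °C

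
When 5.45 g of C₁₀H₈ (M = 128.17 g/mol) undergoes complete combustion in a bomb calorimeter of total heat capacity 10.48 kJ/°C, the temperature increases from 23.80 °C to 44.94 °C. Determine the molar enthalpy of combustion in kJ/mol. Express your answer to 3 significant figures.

ΔH = -5210 kJ/mol

ΔT = 44.94 − 23.80 = 21.14 °C
q_cal = C_cal × ΔT = 10.48 × 21.14 = 221.5472 kJ
n = 5.45 / 128.17 = 0.04252 mol
q_rxn = −q_cal = -221.5472 kJ
ΔH = -221.5472 / 0.04252 = -5210 kJ/mol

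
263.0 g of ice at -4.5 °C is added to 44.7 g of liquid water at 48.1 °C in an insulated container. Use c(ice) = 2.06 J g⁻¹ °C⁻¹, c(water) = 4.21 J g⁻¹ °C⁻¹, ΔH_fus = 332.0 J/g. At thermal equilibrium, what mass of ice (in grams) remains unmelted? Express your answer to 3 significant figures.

Heat to warm all ice to 0 °C: 263.0×2.06×4.5 = 2438.0 J
Heat released by water cooling to 0 °C: 44.7×4.21×48.1 = 9051.8 J
9051.8 J < 2438.0 + 263.0×332.0 = 89754.0 J, so not all ice melts; final T = 0 °C.
Heat left for melting: 9051.8 − 2438.0 = 6613.8 J
Mass melted = 6613.8 / 332.0 = 19.92 g
Ice remaining = 263.0 − 19.92 = 243.08 g

m_ice remaining = 243 g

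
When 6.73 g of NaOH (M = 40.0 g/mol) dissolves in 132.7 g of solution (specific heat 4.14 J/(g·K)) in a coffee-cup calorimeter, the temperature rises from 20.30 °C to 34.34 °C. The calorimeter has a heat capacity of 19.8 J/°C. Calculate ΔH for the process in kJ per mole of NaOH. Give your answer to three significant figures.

ΔH = -47.5 kJ/mol

|ΔT| = |34.34 − 20.30| = 14.04 °C
|q_surr| = (132.7 × 4.14 + 19.8) × 14.04 = 569.178 × 14.04 = 7991 J
n(NaOH) = 6.73 / 40.0 = 0.1683 mol
Temperature rose, so q_rxn = −|q_surr| = -7.991 kJ
ΔH = q_rxn / n = -47.48 kJ/mol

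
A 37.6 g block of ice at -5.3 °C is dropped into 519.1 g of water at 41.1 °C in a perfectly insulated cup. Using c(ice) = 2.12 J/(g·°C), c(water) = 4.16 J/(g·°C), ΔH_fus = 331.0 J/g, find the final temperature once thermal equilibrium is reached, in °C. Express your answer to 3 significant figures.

T_f = 32.8 °C

Heat to bring ice to 0 °C and melt it: q₁ = 37.6×2.12×5.3 + 37.6×331.0 = 12868 J
Heat the water can supply cooling to 0 °C: 519.1×4.16×41.1 = 88753.6 J > q₁, so all ice melts.
Energy balance: 519.1×4.16×(41.1 − T) = 12868 + 37.6×4.16×(T − 0)
2159.456(41.1 − T) = 12868 + 156.416 T
88753.6 − 12868 = 2315.872 T
T = 75885.6 / 2315.872 = 32.77 °C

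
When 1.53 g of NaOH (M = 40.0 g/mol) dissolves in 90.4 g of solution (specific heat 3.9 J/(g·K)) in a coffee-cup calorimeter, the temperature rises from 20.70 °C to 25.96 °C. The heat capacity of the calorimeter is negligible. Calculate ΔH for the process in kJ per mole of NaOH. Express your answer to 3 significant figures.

ΔH = -48.5 kJ/mol

|ΔT| = |25.96 − 20.70| = 5.26 °C
|q_surr| = (90.4 × 3.9) × 5.26 = 352.56 × 5.26 = 1854 J
n(NaOH) = 1.53 / 40.0 = 0.03825 mol
Temperature rose, so q_rxn = −|q_surr| = -1.854 kJ
ΔH = q_rxn / n = -48.47 kJ/mol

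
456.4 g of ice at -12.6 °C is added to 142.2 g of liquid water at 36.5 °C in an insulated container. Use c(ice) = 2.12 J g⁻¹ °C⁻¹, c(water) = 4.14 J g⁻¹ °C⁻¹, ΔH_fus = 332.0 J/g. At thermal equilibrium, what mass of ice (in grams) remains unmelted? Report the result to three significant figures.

Heat to warm all ice to 0 °C: 456.4×2.12×12.6 = 12191 J
Heat released by water cooling to 0 °C: 142.2×4.14×36.5 = 21488 J
21488 J < 12191 + 456.4×332.0 = 163715.8 J, so not all ice melts; final T = 0 °C.
Heat left for melting: 21488 − 12191 = 9297 J
Mass melted = 9297 / 332.0 = 28.00 g
Ice remaining = 456.4 − 28.00 = 428.40 g

m_ice remaining = 428 g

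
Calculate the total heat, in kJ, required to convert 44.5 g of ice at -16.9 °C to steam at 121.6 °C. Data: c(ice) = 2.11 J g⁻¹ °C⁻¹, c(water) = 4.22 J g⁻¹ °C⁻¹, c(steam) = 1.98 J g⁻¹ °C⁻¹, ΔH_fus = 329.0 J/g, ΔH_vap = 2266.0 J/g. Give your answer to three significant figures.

q1 (heat ice -16.9→0.0 °C): 44.5 × 2.11 × 16.9 = 1587 J
q2 (melt at 0 °C): 44.5 × 329.0 = 14641 J
q3 (heat water 0.0→100.0 °C): 44.5 × 4.22 × 100.0 = 18779 J
q4 (vaporize at 100 °C): 44.5 × 2266.0 = 100837 J
q5 (heat steam 100.0→121.6 °C): 44.5 × 1.98 × 21.6 = 1903 J
Total: 1587 + 14641 + 18779 + 100837 + 1903 = 137747 J = 138 kJ

q = 138 kJ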